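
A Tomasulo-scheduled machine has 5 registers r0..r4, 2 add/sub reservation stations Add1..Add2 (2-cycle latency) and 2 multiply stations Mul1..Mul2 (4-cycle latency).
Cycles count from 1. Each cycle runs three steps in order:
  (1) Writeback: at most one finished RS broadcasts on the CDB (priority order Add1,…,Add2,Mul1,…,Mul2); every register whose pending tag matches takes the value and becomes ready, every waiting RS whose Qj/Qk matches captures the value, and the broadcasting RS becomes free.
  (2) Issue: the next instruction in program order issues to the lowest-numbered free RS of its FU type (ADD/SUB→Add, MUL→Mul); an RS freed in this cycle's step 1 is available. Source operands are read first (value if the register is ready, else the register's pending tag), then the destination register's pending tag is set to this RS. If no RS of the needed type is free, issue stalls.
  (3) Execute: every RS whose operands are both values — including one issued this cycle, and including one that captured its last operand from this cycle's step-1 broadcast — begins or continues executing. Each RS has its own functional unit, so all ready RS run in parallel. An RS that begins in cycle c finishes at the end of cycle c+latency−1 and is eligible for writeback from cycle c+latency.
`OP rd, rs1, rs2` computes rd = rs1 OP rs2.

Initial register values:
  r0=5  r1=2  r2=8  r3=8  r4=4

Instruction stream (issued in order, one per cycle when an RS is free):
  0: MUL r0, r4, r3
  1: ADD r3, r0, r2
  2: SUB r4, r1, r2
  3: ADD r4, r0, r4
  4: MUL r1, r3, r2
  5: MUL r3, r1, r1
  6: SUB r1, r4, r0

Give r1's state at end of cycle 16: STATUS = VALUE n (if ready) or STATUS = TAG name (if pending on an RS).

STATUS = VALUE -6

cycle 1: issue MUL r0<-Mul1 // r0:Mul1,r1:2,r2:8,r3:8,r4:4
cycle 2: issue ADD r3<-Add1 // r0:Mul1,r1:2,r2:8,r3:Add1,r4:4
cycle 3: issue SUB r4<-Add2 // r0:Mul1,r1:2,r2:8,r3:Add1,r4:Add2
cycle 4: stall // r0:Mul1,r1:2,r2:8,r3:Add1,r4:Add2
cycle 5: CDB Add2=-6; issue ADD r4<-Add2 // r0:Mul1,r1:2,r2:8,r3:Add1,r4:Add2
cycle 6: CDB Mul1=32; issue MUL r1<-Mul1 // r0:32,r1:Mul1,r2:8,r3:Add1,r4:Add2
cycle 7: issue MUL r3<-Mul2 // r0:32,r1:Mul1,r2:8,r3:Mul2,r4:Add2
cycle 8: CDB Add1=40; issue SUB r1<-Add1 // r0:32,r1:Add1,r2:8,r3:Mul2,r4:Add2
cycle 9: CDB Add2=26 // r0:32,r1:Add1,r2:8,r3:Mul2,r4:26
cycle 10: - // r0:32,r1:Add1,r2:8,r3:Mul2,r4:26
cycle 11: CDB Add1=-6 // r0:32,r1:-6,r2:8,r3:Mul2,r4:26
cycle 12: CDB Mul1=320 // r0:32,r1:-6,r2:8,r3:Mul2,r4:26
cycle 13: - // r0:32,r1:-6,r2:8,r3:Mul2,r4:26
cycle 14: - // r0:32,r1:-6,r2:8,r3:Mul2,r4:26
cycle 15: - // r0:32,r1:-6,r2:8,r3:Mul2,r4:26
cycle 16: CDB Mul2=102400 // r0:32,r1:-6,r2:8,r3:102400,r4:26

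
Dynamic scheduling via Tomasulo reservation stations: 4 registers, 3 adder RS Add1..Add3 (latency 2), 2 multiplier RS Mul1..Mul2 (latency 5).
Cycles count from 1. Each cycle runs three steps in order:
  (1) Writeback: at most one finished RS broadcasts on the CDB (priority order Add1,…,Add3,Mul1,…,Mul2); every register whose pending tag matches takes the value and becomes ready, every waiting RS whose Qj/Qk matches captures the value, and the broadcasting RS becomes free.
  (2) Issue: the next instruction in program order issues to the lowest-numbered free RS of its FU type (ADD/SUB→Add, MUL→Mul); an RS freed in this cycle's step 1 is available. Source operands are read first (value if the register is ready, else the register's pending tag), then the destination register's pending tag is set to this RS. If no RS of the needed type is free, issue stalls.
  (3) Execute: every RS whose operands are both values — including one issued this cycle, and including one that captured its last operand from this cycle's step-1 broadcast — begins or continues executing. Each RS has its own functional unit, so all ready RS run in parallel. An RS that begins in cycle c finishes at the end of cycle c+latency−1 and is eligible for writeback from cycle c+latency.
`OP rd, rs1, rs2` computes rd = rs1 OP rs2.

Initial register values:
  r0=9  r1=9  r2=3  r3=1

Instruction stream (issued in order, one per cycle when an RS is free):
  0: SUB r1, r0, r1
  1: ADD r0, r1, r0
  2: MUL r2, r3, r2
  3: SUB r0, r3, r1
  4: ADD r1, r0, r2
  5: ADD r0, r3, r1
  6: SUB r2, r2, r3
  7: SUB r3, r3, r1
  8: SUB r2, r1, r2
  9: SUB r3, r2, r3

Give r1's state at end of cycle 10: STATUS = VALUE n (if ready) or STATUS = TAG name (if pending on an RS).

STATUS = VALUE 4

cycle 1: issue SUB r1<-Add1 // r0:9,r1:Add1,r2:3,r3:1
cycle 2: issue ADD r0<-Add2 // r0:Add2,r1:Add1,r2:3,r3:1
cycle 3: CDB Add1=0; issue MUL r2<-Mul1 // r0:Add2,r1:0,r2:Mul1,r3:1
cycle 4: issue SUB r0<-Add1 // r0:Add1,r1:0,r2:Mul1,r3:1
cycle 5: CDB Add2=9; issue ADD r1<-Add2 // r0:Add1,r1:Add2,r2:Mul1,r3:1
cycle 6: CDB Add1=1; issue ADD r0<-Add1 // r0:Add1,r1:Add2,r2:Mul1,r3:1
cycle 7: issue SUB r2<-Add3 // r0:Add1,r1:Add2,r2:Add3,r3:1
cycle 8: CDB Mul1=3; stall // r0:Add1,r1:Add2,r2:Add3,r3:1
cycle 9: stall // r0:Add1,r1:Add2,r2:Add3,r3:1
cycle 10: CDB Add2=4; issue SUB r3<-Add2 // r0:Add1,r1:4,r2:Add3,r3:Add2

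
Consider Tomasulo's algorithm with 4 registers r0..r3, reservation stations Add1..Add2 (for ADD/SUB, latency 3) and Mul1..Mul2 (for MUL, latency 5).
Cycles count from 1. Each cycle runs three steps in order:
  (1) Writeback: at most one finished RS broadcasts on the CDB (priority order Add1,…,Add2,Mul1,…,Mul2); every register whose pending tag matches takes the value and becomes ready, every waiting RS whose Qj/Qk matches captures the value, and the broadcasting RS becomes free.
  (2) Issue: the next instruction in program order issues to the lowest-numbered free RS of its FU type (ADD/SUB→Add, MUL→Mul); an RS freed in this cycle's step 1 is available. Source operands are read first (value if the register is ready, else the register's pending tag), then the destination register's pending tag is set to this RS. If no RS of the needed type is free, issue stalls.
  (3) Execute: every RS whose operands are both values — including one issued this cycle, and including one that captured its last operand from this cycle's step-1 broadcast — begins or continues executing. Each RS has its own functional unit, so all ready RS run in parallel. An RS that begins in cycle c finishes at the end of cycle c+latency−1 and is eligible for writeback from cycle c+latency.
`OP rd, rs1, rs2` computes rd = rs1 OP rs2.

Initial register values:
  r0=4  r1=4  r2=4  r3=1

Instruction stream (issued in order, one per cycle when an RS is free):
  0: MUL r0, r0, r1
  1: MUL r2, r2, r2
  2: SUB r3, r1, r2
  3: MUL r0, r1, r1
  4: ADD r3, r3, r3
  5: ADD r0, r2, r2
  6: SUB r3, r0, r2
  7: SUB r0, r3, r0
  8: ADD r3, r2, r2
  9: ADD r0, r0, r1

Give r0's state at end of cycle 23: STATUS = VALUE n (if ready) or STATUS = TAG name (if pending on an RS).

cycle 1: issue MUL r0<-Mul1 // r0:Mul1,r1:4,r2:4,r3:1
cycle 2: issue MUL r2<-Mul2 // r0:Mul1,r1:4,r2:Mul2,r3:1
cycle 3: issue SUB r3<-Add1 // r0:Mul1,r1:4,r2:Mul2,r3:Add1
cycle 4: stall // r0:Mul1,r1:4,r2:Mul2,r3:Add1
cycle 5: stall // r0:Mul1,r1:4,r2:Mul2,r3:Add1
cycle 6: CDB Mul1=16; issue MUL r0<-Mul1 // r0:Mul1,r1:4,r2:Mul2,r3:Add1
cycle 7: CDB Mul2=16; issue ADD r3<-Add2 // r0:Mul1,r1:4,r2:16,r3:Add2
cycle 8: stall // r0:Mul1,r1:4,r2:16,r3:Add2
cycle 9: stall // r0:Mul1,r1:4,r2:16,r3:Add2
cycle 10: CDB Add1=-12; issue ADD r0<-Add1 // r0:Add1,r1:4,r2:16,r3:Add2
cycle 11: CDB Mul1=16; stall // r0:Add1,r1:4,r2:16,r3:Add2
cycle 12: stall // r0:Add1,r1:4,r2:16,r3:Add2
cycle 13: CDB Add1=32; issue SUB r3<-Add1 // r0:32,r1:4,r2:16,r3:Add1
cycle 14: CDB Add2=-24; issue SUB r0<-Add2 // r0:Add2,r1:4,r2:16,r3:Add1
cycle 15: stall // r0:Add2,r1:4,r2:16,r3:Add1
cycle 16: CDB Add1=16; issue ADD r3<-Add1 // r0:Add2,r1:4,r2:16,r3:Add1
cycle 17: stall // r0:Add2,r1:4,r2:16,r3:Add1
cycle 18: stall // r0:Add2,r1:4,r2:16,r3:Add1
cycle 19: CDB Add1=32; issue ADD r0<-Add1 // r0:Add1,r1:4,r2:16,r3:32
cycle 20: CDB Add2=-16 // r0:Add1,r1:4,r2:16,r3:32
cycle 21: - // r0:Add1,r1:4,r2:16,r3:32
cycle 22: - // r0:Add1,r1:4,r2:16,r3:32
cycle 23: CDB Add1=-12 // r0:-12,r1:4,r2:16,r3:32

STATUS = VALUE -12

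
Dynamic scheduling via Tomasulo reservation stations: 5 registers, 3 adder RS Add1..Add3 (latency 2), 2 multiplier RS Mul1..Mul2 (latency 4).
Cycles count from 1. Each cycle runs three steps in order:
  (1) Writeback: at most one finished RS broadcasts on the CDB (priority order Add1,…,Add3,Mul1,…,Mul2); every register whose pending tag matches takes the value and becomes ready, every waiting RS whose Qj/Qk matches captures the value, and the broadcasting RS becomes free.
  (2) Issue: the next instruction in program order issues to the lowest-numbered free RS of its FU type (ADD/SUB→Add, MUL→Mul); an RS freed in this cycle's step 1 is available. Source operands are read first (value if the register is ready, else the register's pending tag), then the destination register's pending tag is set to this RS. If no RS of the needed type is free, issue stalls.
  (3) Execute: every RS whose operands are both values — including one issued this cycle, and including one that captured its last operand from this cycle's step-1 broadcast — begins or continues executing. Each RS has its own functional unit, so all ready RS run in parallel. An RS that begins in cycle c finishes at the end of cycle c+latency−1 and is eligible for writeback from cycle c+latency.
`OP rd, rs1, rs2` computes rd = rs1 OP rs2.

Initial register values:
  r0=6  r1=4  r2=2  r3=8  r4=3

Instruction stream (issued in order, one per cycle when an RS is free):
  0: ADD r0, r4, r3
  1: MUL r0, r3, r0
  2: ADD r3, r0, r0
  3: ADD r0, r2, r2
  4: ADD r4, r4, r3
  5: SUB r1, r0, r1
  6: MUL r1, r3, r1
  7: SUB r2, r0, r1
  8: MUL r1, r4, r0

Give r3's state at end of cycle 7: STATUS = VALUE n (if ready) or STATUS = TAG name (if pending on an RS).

cycle 1: issue ADD r0<-Add1 // r0:Add1,r1:4,r2:2,r3:8,r4:3
cycle 2: issue MUL r0<-Mul1 // r0:Mul1,r1:4,r2:2,r3:8,r4:3
cycle 3: CDB Add1=11; issue ADD r3<-Add1 // r0:Mul1,r1:4,r2:2,r3:Add1,r4:3
cycle 4: issue ADD r0<-Add2 // r0:Add2,r1:4,r2:2,r3:Add1,r4:3
cycle 5: issue ADD r4<-Add3 // r0:Add2,r1:4,r2:2,r3:Add1,r4:Add3
cycle 6: CDB Add2=4; issue SUB r1<-Add2 // r0:4,r1:Add2,r2:2,r3:Add1,r4:Add3
cycle 7: CDB Mul1=88; issue MUL r1<-Mul1 // r0:4,r1:Mul1,r2:2,r3:Add1,r4:Add3

STATUS = TAG Add1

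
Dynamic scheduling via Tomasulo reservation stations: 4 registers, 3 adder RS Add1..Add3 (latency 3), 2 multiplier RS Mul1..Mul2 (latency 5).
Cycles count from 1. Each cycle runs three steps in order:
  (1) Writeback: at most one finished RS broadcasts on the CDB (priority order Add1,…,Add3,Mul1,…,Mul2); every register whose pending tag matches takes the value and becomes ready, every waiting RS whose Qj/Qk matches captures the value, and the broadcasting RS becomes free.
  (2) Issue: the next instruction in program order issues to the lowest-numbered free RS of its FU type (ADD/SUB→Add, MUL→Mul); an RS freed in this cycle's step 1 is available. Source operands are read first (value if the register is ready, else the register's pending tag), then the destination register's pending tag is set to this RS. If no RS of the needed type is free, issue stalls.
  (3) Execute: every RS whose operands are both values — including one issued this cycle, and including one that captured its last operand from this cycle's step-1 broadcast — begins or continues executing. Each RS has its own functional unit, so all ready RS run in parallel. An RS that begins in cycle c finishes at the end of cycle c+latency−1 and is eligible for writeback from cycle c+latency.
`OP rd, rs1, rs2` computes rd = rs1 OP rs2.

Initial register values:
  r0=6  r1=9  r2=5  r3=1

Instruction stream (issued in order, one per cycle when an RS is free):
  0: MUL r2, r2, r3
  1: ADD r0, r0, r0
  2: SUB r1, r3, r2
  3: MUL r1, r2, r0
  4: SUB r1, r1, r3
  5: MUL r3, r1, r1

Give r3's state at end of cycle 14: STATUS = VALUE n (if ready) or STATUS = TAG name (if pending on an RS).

c1: issue MUL r2<-Mul1 | r0:6,r1:9,r2:Mul1,r3:1
c2: issue ADD r0<-Add1 | r0:Add1,r1:9,r2:Mul1,r3:1
c3: issue SUB r1<-Add2 | r0:Add1,r1:Add2,r2:Mul1,r3:1
c4: issue MUL r1<-Mul2 | r0:Add1,r1:Mul2,r2:Mul1,r3:1
c5: CDB Add1=12; issue SUB r1<-Add1 | r0:12,r1:Add1,r2:Mul1,r3:1
c6: CDB Mul1=5; issue MUL r3<-Mul1 | r0:12,r1:Add1,r2:5,r3:Mul1
c7: - | r0:12,r1:Add1,r2:5,r3:Mul1
c8: - | r0:12,r1:Add1,r2:5,r3:Mul1
c9: CDB Add2=-4 | r0:12,r1:Add1,r2:5,r3:Mul1
c10: - | r0:12,r1:Add1,r2:5,r3:Mul1
c11: CDB Mul2=60 | r0:12,r1:Add1,r2:5,r3:Mul1
c12: - | r0:12,r1:Add1,r2:5,r3:Mul1
c13: - | r0:12,r1:Add1,r2:5,r3:Mul1
c14: CDB Add1=59 | r0:12,r1:59,r2:5,r3:Mul1

STATUS = TAG Mul1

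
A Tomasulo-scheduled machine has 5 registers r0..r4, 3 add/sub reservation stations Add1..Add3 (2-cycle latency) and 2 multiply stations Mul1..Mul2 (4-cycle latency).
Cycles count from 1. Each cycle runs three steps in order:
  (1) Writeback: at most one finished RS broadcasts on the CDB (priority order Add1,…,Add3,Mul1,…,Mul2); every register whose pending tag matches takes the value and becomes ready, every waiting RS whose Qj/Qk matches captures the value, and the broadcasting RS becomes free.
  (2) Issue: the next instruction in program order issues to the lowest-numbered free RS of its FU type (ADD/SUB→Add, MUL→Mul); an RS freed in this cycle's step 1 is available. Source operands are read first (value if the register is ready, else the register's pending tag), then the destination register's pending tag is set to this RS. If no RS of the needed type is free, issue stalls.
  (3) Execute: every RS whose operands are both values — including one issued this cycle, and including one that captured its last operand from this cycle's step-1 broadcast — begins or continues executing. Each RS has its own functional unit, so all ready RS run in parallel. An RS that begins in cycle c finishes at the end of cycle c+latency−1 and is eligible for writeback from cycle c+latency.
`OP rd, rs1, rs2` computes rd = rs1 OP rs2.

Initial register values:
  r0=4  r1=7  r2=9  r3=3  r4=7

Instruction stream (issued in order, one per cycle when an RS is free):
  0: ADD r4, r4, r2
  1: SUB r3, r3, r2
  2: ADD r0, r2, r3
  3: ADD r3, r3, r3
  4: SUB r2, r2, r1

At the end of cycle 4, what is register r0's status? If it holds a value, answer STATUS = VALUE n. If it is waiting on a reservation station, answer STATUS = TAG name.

c1: issue ADD r4<-Add1 | r0:4,r1:7,r2:9,r3:3,r4:Add1
c2: issue SUB r3<-Add2 | r0:4,r1:7,r2:9,r3:Add2,r4:Add1
c3: CDB Add1=16; issue ADD r0<-Add1 | r0:Add1,r1:7,r2:9,r3:Add2,r4:16
c4: CDB Add2=-6; issue ADD r3<-Add2 | r0:Add1,r1:7,r2:9,r3:Add2,r4:16

STATUS = TAG Add1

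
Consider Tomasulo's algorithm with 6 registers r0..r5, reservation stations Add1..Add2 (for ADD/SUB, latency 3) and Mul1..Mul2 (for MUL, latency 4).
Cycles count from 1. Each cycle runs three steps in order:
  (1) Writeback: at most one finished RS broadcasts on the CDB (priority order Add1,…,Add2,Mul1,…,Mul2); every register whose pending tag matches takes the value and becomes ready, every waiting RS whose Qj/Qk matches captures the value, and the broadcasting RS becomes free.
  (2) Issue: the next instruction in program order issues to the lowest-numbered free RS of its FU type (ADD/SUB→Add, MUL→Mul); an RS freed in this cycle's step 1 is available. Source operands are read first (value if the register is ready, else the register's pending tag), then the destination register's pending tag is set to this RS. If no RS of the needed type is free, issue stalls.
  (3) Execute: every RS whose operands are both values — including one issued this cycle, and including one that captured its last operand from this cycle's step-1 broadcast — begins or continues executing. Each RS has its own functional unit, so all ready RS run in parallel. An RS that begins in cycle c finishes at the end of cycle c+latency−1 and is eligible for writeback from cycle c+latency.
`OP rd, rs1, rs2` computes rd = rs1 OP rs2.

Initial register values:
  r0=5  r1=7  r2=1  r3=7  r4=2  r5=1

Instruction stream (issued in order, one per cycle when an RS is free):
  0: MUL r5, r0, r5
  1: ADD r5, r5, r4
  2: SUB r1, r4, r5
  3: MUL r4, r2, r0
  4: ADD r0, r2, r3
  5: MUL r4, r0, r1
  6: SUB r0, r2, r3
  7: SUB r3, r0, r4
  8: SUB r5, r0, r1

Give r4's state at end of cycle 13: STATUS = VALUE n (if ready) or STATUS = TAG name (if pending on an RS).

  c1: issue MUL r5<-Mul1  regs: r0:5,r1:7,r2:1,r3:7,r4:2,r5:Mul1
  c2: issue ADD r5<-Add1  regs: r0:5,r1:7,r2:1,r3:7,r4:2,r5:Add1
  c3: issue SUB r1<-Add2  regs: r0:5,r1:Add2,r2:1,r3:7,r4:2,r5:Add1
  c4: issue MUL r4<-Mul2  regs: r0:5,r1:Add2,r2:1,r3:7,r4:Mul2,r5:Add1
  c5: CDB Mul1=5; stall  regs: r0:5,r1:Add2,r2:1,r3:7,r4:Mul2,r5:Add1
  c6: stall  regs: r0:5,r1:Add2,r2:1,r3:7,r4:Mul2,r5:Add1
  c7: stall  regs: r0:5,r1:Add2,r2:1,r3:7,r4:Mul2,r5:Add1
  c8: CDB Add1=7; issue ADD r0<-Add1  regs: r0:Add1,r1:Add2,r2:1,r3:7,r4:Mul2,r5:7
  c9: CDB Mul2=5; issue MUL r4<-Mul1  regs: r0:Add1,r1:Add2,r2:1,r3:7,r4:Mul1,r5:7
  c10: stall  regs: r0:Add1,r1:Add2,r2:1,r3:7,r4:Mul1,r5:7
  c11: CDB Add1=8; issue SUB r0<-Add1  regs: r0:Add1,r1:Add2,r2:1,r3:7,r4:Mul1,r5:7
  c12: CDB Add2=-5; issue SUB r3<-Add2  regs: r0:Add1,r1:-5,r2:1,r3:Add2,r4:Mul1,r5:7
  c13: stall  regs: r0:Add1,r1:-5,r2:1,r3:Add2,r4:Mul1,r5:7

STATUS = TAG Mul1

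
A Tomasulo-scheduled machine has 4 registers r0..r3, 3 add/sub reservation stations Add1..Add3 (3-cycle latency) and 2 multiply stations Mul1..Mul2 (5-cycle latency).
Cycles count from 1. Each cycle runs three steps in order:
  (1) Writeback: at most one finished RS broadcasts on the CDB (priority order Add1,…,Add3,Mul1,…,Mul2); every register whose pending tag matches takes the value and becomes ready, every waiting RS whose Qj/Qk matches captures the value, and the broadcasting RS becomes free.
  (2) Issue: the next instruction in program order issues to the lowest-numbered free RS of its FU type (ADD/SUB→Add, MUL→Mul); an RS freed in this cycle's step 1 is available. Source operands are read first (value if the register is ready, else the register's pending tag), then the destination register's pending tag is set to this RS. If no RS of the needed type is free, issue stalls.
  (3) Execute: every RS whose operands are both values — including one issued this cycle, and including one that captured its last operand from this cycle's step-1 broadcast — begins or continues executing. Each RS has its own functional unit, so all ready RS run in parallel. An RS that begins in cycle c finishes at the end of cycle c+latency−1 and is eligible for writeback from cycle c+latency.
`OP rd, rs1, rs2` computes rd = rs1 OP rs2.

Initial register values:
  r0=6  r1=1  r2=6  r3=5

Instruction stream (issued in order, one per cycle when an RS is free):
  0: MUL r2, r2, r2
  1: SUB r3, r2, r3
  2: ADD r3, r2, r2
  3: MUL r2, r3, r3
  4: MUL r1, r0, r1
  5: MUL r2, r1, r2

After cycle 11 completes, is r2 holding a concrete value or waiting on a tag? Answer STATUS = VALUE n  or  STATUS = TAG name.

STATUS = TAG Mul1

cycle 1: issue MUL r2<-Mul1 // r0:6,r1:1,r2:Mul1,r3:5
cycle 2: issue SUB r3<-Add1 // r0:6,r1:1,r2:Mul1,r3:Add1
cycle 3: issue ADD r3<-Add2 // r0:6,r1:1,r2:Mul1,r3:Add2
cycle 4: issue MUL r2<-Mul2 // r0:6,r1:1,r2:Mul2,r3:Add2
cycle 5: stall // r0:6,r1:1,r2:Mul2,r3:Add2
cycle 6: CDB Mul1=36; issue MUL r1<-Mul1 // r0:6,r1:Mul1,r2:Mul2,r3:Add2
cycle 7: stall // r0:6,r1:Mul1,r2:Mul2,r3:Add2
cycle 8: stall // r0:6,r1:Mul1,r2:Mul2,r3:Add2
cycle 9: CDB Add1=31; stall // r0:6,r1:Mul1,r2:Mul2,r3:Add2
cycle 10: CDB Add2=72; stall // r0:6,r1:Mul1,r2:Mul2,r3:72
cycle 11: CDB Mul1=6; issue MUL r2<-Mul1 // r0:6,r1:6,r2:Mul1,r3:72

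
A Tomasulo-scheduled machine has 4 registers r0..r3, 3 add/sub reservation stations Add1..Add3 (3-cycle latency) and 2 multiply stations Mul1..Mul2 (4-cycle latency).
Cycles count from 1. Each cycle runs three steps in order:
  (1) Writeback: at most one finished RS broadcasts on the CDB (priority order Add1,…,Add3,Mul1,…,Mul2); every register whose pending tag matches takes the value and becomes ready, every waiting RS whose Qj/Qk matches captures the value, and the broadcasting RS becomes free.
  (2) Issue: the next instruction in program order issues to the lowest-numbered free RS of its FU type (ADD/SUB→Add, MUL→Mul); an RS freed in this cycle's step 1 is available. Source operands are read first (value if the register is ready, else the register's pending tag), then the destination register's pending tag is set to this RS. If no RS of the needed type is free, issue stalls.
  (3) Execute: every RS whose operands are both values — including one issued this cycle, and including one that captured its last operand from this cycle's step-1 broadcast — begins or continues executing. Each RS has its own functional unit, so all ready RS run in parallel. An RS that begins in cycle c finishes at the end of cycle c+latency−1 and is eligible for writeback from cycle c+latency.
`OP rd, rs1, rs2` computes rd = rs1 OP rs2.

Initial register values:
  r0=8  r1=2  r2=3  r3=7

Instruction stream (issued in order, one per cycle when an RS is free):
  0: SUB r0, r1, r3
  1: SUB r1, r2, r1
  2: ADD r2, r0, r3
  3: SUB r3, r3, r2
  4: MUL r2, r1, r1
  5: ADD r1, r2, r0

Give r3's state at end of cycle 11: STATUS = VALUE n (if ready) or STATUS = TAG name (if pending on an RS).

c1: issue SUB r0<-Add1 | r0:Add1,r1:2,r2:3,r3:7
c2: issue SUB r1<-Add2 | r0:Add1,r1:Add2,r2:3,r3:7
c3: issue ADD r2<-Add3 | r0:Add1,r1:Add2,r2:Add3,r3:7
c4: CDB Add1=-5; issue SUB r3<-Add1 | r0:-5,r1:Add2,r2:Add3,r3:Add1
c5: CDB Add2=1; issue MUL r2<-Mul1 | r0:-5,r1:1,r2:Mul1,r3:Add1
c6: issue ADD r1<-Add2 | r0:-5,r1:Add2,r2:Mul1,r3:Add1
c7: CDB Add3=2 | r0:-5,r1:Add2,r2:Mul1,r3:Add1
c8: - | r0:-5,r1:Add2,r2:Mul1,r3:Add1
c9: CDB Mul1=1 | r0:-5,r1:Add2,r2:1,r3:Add1
c10: CDB Add1=5 | r0:-5,r1:Add2,r2:1,r3:5
c11: - | r0:-5,r1:Add2,r2:1,r3:5

STATUS = VALUE 5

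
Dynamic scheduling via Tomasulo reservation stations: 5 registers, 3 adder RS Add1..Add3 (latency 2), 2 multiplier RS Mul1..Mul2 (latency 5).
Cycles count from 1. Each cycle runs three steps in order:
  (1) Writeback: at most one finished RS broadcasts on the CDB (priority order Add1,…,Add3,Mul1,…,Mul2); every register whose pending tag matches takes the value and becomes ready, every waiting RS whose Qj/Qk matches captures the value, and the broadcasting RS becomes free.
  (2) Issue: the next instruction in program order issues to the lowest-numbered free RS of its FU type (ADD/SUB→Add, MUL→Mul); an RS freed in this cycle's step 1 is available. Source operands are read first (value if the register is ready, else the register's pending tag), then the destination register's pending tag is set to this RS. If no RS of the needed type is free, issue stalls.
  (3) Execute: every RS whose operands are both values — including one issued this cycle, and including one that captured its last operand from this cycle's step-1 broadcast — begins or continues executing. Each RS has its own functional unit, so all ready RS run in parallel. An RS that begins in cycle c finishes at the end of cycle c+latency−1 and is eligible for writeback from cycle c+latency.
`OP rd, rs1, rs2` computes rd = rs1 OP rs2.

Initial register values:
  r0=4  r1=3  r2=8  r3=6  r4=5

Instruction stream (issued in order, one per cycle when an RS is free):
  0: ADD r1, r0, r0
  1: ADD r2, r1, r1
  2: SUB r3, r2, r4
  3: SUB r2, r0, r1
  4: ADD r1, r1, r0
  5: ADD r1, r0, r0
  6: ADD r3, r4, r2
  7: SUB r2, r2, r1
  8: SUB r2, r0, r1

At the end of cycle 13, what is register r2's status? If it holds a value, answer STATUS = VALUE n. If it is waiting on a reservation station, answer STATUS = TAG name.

STATUS = VALUE -4

cycle 1: issue ADD r1<-Add1 // r0:4,r1:Add1,r2:8,r3:6,r4:5
cycle 2: issue ADD r2<-Add2 // r0:4,r1:Add1,r2:Add2,r3:6,r4:5
cycle 3: CDB Add1=8; issue SUB r3<-Add1 // r0:4,r1:8,r2:Add2,r3:Add1,r4:5
cycle 4: issue SUB r2<-Add3 // r0:4,r1:8,r2:Add3,r3:Add1,r4:5
cycle 5: CDB Add2=16; issue ADD r1<-Add2 // r0:4,r1:Add2,r2:Add3,r3:Add1,r4:5
cycle 6: CDB Add3=-4; issue ADD r1<-Add3 // r0:4,r1:Add3,r2:-4,r3:Add1,r4:5
cycle 7: CDB Add1=11; issue ADD r3<-Add1 // r0:4,r1:Add3,r2:-4,r3:Add1,r4:5
cycle 8: CDB Add2=12; issue SUB r2<-Add2 // r0:4,r1:Add3,r2:Add2,r3:Add1,r4:5
cycle 9: CDB Add1=1; issue SUB r2<-Add1 // r0:4,r1:Add3,r2:Add1,r3:1,r4:5
cycle 10: CDB Add3=8 // r0:4,r1:8,r2:Add1,r3:1,r4:5
cycle 11: - // r0:4,r1:8,r2:Add1,r3:1,r4:5
cycle 12: CDB Add1=-4 // r0:4,r1:8,r2:-4,r3:1,r4:5
cycle 13: CDB Add2=-12 // r0:4,r1:8,r2:-4,r3:1,r4:5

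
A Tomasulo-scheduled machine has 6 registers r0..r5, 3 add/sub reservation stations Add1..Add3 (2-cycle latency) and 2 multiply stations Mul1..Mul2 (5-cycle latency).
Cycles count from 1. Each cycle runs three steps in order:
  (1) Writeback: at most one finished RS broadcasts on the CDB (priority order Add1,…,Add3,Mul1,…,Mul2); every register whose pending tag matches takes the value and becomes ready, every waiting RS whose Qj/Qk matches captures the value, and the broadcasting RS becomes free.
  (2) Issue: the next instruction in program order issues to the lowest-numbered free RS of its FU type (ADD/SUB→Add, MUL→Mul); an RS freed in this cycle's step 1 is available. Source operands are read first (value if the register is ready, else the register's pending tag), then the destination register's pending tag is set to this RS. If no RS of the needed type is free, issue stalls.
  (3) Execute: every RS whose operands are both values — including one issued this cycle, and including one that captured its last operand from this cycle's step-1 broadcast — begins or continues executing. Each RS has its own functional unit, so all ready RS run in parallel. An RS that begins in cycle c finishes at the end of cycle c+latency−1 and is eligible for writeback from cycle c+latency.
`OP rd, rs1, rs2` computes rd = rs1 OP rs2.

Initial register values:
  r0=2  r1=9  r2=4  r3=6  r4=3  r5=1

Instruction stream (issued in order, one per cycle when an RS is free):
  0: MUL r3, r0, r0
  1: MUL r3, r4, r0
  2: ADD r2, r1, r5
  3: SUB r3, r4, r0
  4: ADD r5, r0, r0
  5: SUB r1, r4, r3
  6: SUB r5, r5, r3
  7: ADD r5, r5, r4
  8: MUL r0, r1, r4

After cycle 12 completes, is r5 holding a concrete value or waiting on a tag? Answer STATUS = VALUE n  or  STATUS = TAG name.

c1: issue MUL r3<-Mul1 | r0:2,r1:9,r2:4,r3:Mul1,r4:3,r5:1
c2: issue MUL r3<-Mul2 | r0:2,r1:9,r2:4,r3:Mul2,r4:3,r5:1
c3: issue ADD r2<-Add1 | r0:2,r1:9,r2:Add1,r3:Mul2,r4:3,r5:1
c4: issue SUB r3<-Add2 | r0:2,r1:9,r2:Add1,r3:Add2,r4:3,r5:1
c5: CDB Add1=10; issue ADD r5<-Add1 | r0:2,r1:9,r2:10,r3:Add2,r4:3,r5:Add1
c6: CDB Add2=1; issue SUB r1<-Add2 | r0:2,r1:Add2,r2:10,r3:1,r4:3,r5:Add1
c7: CDB Add1=4; issue SUB r5<-Add1 | r0:2,r1:Add2,r2:10,r3:1,r4:3,r5:Add1
c8: CDB Add2=2; issue ADD r5<-Add2 | r0:2,r1:2,r2:10,r3:1,r4:3,r5:Add2
c9: CDB Add1=3; stall | r0:2,r1:2,r2:10,r3:1,r4:3,r5:Add2
c10: CDB Mul1=4; issue MUL r0<-Mul1 | r0:Mul1,r1:2,r2:10,r3:1,r4:3,r5:Add2
c11: CDB Add2=6 | r0:Mul1,r1:2,r2:10,r3:1,r4:3,r5:6
c12: CDB Mul2=6 | r0:Mul1,r1:2,r2:10,r3:1,r4:3,r5:6

STATUS = VALUE 6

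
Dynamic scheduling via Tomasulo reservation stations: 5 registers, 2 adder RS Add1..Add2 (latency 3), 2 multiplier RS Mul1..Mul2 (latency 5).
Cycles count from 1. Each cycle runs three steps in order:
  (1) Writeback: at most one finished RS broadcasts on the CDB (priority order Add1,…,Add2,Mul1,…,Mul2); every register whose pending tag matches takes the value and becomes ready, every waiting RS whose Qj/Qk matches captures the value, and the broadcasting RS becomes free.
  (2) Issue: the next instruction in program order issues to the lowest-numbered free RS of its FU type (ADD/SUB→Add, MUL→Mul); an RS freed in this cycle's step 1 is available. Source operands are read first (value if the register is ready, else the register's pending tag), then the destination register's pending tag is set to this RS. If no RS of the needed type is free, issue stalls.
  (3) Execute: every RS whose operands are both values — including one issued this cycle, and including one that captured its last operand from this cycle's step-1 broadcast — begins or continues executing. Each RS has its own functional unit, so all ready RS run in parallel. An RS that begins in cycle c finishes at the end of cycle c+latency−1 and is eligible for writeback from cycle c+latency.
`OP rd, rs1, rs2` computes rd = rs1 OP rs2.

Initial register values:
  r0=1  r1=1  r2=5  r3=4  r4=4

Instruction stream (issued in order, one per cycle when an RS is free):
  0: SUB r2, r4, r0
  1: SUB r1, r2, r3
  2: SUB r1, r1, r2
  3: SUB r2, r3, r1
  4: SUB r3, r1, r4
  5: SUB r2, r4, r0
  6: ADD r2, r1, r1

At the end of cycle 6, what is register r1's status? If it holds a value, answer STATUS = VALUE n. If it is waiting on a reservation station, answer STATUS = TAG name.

STATUS = TAG Add1

c1: issue SUB r2<-Add1 | r0:1,r1:1,r2:Add1,r3:4,r4:4
c2: issue SUB r1<-Add2 | r0:1,r1:Add2,r2:Add1,r3:4,r4:4
c3: stall | r0:1,r1:Add2,r2:Add1,r3:4,r4:4
c4: CDB Add1=3; issue SUB r1<-Add1 | r0:1,r1:Add1,r2:3,r3:4,r4:4
c5: stall | r0:1,r1:Add1,r2:3,r3:4,r4:4
c6: stall | r0:1,r1:Add1,r2:3,r3:4,r4:4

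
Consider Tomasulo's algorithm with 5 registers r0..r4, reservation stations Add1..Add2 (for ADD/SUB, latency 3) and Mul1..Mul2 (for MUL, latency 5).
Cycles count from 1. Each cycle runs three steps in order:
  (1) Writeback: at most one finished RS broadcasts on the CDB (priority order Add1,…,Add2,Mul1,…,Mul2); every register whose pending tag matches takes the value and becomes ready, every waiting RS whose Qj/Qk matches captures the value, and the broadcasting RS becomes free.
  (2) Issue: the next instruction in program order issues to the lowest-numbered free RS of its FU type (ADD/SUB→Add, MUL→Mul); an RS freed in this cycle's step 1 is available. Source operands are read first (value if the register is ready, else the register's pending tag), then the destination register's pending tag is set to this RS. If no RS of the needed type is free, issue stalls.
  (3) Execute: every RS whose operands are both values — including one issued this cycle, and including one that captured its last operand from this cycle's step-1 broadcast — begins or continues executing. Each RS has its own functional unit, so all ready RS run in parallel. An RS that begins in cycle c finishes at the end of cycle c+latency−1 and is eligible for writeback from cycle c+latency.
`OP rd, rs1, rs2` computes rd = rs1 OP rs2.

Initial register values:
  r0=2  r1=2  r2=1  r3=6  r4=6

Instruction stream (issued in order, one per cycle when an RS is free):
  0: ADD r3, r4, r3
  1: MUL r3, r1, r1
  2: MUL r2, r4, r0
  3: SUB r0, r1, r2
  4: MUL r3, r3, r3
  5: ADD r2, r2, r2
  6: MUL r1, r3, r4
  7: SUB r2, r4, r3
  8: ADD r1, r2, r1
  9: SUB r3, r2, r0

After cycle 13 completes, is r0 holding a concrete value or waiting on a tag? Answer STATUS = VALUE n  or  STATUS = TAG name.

c1: issue ADD r3<-Add1 | r0:2,r1:2,r2:1,r3:Add1,r4:6
c2: issue MUL r3<-Mul1 | r0:2,r1:2,r2:1,r3:Mul1,r4:6
c3: issue MUL r2<-Mul2 | r0:2,r1:2,r2:Mul2,r3:Mul1,r4:6
c4: CDB Add1=12; issue SUB r0<-Add1 | r0:Add1,r1:2,r2:Mul2,r3:Mul1,r4:6
c5: stall | r0:Add1,r1:2,r2:Mul2,r3:Mul1,r4:6
c6: stall | r0:Add1,r1:2,r2:Mul2,r3:Mul1,r4:6
c7: CDB Mul1=4; issue MUL r3<-Mul1 | r0:Add1,r1:2,r2:Mul2,r3:Mul1,r4:6
c8: CDB Mul2=12; issue ADD r2<-Add2 | r0:Add1,r1:2,r2:Add2,r3:Mul1,r4:6
c9: issue MUL r1<-Mul2 | r0:Add1,r1:Mul2,r2:Add2,r3:Mul1,r4:6
c10: stall | r0:Add1,r1:Mul2,r2:Add2,r3:Mul1,r4:6
c11: CDB Add1=-10; issue SUB r2<-Add1 | r0:-10,r1:Mul2,r2:Add1,r3:Mul1,r4:6
c12: CDB Add2=24; issue ADD r1<-Add2 | r0:-10,r1:Add2,r2:Add1,r3:Mul1,r4:6
c13: CDB Mul1=16; stall | r0:-10,r1:Add2,r2:Add1,r3:16,r4:6

STATUS = VALUE -10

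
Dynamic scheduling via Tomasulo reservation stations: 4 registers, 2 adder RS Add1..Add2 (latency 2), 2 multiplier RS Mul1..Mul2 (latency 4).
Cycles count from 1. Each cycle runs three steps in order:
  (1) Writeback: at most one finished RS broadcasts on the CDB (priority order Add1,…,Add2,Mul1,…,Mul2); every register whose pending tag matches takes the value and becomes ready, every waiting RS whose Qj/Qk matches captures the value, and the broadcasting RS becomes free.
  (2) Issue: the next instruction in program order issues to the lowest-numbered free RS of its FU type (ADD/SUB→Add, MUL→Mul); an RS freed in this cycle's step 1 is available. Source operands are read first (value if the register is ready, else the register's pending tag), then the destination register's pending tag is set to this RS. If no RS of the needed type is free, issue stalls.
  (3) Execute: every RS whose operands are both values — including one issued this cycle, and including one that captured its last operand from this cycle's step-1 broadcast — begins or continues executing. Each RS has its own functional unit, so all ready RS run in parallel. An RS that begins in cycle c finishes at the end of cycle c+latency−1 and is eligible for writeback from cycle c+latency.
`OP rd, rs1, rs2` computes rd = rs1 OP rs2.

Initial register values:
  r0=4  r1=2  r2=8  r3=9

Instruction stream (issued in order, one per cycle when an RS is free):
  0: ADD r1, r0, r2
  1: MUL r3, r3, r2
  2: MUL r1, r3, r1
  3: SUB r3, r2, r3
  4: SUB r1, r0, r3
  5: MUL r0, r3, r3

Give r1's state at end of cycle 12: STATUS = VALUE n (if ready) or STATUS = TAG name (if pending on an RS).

cycle 1: issue ADD r1<-Add1 // r0:4,r1:Add1,r2:8,r3:9
cycle 2: issue MUL r3<-Mul1 // r0:4,r1:Add1,r2:8,r3:Mul1
cycle 3: CDB Add1=12; issue MUL r1<-Mul2 // r0:4,r1:Mul2,r2:8,r3:Mul1
cycle 4: issue SUB r3<-Add1 // r0:4,r1:Mul2,r2:8,r3:Add1
cycle 5: issue SUB r1<-Add2 // r0:4,r1:Add2,r2:8,r3:Add1
cycle 6: CDB Mul1=72; issue MUL r0<-Mul1 // r0:Mul1,r1:Add2,r2:8,r3:Add1
cycle 7: - // r0:Mul1,r1:Add2,r2:8,r3:Add1
cycle 8: CDB Add1=-64 // r0:Mul1,r1:Add2,r2:8,r3:-64
cycle 9: - // r0:Mul1,r1:Add2,r2:8,r3:-64
cycle 10: CDB Add2=68 // r0:Mul1,r1:68,r2:8,r3:-64
cycle 11: CDB Mul2=864 // r0:Mul1,r1:68,r2:8,r3:-64
cycle 12: CDB Mul1=4096 // r0:4096,r1:68,r2:8,r3:-64

STATUS = VALUE 68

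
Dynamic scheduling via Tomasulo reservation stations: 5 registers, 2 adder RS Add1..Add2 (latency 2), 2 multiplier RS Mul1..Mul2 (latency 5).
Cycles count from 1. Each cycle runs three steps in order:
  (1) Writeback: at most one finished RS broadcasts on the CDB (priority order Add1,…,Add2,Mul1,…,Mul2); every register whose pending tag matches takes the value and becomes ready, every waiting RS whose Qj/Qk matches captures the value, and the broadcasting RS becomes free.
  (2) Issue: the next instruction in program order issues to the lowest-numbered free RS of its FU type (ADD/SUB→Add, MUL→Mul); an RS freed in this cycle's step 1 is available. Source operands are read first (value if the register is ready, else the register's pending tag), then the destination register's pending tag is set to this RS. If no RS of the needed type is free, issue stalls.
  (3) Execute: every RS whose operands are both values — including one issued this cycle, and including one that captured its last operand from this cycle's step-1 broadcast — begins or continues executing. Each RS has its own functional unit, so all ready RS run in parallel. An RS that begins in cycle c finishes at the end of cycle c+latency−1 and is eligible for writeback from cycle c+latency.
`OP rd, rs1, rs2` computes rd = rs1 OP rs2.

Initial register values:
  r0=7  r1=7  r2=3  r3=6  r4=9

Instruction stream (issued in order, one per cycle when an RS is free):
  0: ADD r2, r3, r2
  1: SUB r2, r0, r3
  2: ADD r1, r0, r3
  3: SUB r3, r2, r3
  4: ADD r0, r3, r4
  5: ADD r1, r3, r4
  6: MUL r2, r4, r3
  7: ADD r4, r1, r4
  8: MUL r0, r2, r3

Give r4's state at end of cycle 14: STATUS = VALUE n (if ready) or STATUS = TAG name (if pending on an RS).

cycle 1: issue ADD r2<-Add1 // r0:7,r1:7,r2:Add1,r3:6,r4:9
cycle 2: issue SUB r2<-Add2 // r0:7,r1:7,r2:Add2,r3:6,r4:9
cycle 3: CDB Add1=9; issue ADD r1<-Add1 // r0:7,r1:Add1,r2:Add2,r3:6,r4:9
cycle 4: CDB Add2=1; issue SUB r3<-Add2 // r0:7,r1:Add1,r2:1,r3:Add2,r4:9
cycle 5: CDB Add1=13; issue ADD r0<-Add1 // r0:Add1,r1:13,r2:1,r3:Add2,r4:9
cycle 6: CDB Add2=-5; issue ADD r1<-Add2 // r0:Add1,r1:Add2,r2:1,r3:-5,r4:9
cycle 7: issue MUL r2<-Mul1 // r0:Add1,r1:Add2,r2:Mul1,r3:-5,r4:9
cycle 8: CDB Add1=4; issue ADD r4<-Add1 // r0:4,r1:Add2,r2:Mul1,r3:-5,r4:Add1
cycle 9: CDB Add2=4; issue MUL r0<-Mul2 // r0:Mul2,r1:4,r2:Mul1,r3:-5,r4:Add1
cycle 10: - // r0:Mul2,r1:4,r2:Mul1,r3:-5,r4:Add1
cycle 11: CDB Add1=13 // r0:Mul2,r1:4,r2:Mul1,r3:-5,r4:13
cycle 12: CDB Mul1=-45 // r0:Mul2,r1:4,r2:-45,r3:-5,r4:13
cycle 13: - // r0:Mul2,r1:4,r2:-45,r3:-5,r4:13
cycle 14: - // r0:Mul2,r1:4,r2:-45,r3:-5,r4:13

STATUS = VALUE 13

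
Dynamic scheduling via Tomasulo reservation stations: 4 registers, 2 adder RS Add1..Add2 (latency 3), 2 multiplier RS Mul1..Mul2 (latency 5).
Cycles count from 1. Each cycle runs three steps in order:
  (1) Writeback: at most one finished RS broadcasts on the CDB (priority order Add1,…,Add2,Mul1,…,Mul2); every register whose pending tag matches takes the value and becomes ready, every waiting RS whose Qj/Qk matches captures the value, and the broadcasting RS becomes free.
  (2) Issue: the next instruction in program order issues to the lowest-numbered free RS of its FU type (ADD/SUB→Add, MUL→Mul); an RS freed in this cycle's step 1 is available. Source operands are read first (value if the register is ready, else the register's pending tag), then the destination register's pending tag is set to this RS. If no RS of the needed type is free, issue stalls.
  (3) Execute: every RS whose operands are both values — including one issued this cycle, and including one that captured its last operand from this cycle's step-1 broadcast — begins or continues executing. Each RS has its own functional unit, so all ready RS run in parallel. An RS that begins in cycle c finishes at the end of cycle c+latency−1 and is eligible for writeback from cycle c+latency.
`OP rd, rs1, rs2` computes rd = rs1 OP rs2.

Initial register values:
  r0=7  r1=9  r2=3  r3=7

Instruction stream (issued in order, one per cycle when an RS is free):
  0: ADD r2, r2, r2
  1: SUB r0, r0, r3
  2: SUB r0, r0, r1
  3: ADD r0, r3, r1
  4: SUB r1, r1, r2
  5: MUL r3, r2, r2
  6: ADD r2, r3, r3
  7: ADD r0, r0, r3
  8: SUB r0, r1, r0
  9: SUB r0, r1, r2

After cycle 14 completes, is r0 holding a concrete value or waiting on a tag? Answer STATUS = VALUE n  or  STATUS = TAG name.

STATUS = TAG Add1

cycle 1: issue ADD r2<-Add1 // r0:7,r1:9,r2:Add1,r3:7
cycle 2: issue SUB r0<-Add2 // r0:Add2,r1:9,r2:Add1,r3:7
cycle 3: stall // r0:Add2,r1:9,r2:Add1,r3:7
cycle 4: CDB Add1=6; issue SUB r0<-Add1 // r0:Add1,r1:9,r2:6,r3:7
cycle 5: CDB Add2=0; issue ADD r0<-Add2 // r0:Add2,r1:9,r2:6,r3:7
cycle 6: stall // r0:Add2,r1:9,r2:6,r3:7
cycle 7: stall // r0:Add2,r1:9,r2:6,r3:7
cycle 8: CDB Add1=-9; issue SUB r1<-Add1 // r0:Add2,r1:Add1,r2:6,r3:7
cycle 9: CDB Add2=16; issue MUL r3<-Mul1 // r0:16,r1:Add1,r2:6,r3:Mul1
cycle 10: issue ADD r2<-Add2 // r0:16,r1:Add1,r2:Add2,r3:Mul1
cycle 11: CDB Add1=3; issue ADD r0<-Add1 // r0:Add1,r1:3,r2:Add2,r3:Mul1
cycle 12: stall // r0:Add1,r1:3,r2:Add2,r3:Mul1
cycle 13: stall // r0:Add1,r1:3,r2:Add2,r3:Mul1
cycle 14: CDB Mul1=36; stall // r0:Add1,r1:3,r2:Add2,r3:36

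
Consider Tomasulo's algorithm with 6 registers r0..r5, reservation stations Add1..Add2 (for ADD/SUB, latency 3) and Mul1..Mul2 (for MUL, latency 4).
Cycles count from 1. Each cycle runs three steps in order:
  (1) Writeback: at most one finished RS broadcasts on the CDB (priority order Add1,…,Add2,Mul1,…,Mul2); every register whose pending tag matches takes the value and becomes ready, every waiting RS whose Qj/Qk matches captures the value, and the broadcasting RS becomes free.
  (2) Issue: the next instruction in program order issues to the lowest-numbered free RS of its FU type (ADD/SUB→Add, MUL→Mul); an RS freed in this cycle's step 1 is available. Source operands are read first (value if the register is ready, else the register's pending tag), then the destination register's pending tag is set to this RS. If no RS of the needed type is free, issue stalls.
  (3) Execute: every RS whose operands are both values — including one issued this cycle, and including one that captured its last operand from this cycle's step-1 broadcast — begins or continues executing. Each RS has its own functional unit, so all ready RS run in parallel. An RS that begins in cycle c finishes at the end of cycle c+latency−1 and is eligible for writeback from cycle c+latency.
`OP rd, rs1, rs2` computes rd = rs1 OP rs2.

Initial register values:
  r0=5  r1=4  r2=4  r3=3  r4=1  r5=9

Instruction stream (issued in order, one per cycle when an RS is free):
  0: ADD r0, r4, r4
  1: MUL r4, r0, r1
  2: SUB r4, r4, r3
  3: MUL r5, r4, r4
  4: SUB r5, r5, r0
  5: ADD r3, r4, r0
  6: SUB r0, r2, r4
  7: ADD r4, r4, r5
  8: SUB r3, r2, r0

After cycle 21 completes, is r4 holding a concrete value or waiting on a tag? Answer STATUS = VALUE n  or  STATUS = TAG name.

STATUS = TAG Add2

cycle 1: issue ADD r0<-Add1 // r0:Add1,r1:4,r2:4,r3:3,r4:1,r5:9
cycle 2: issue MUL r4<-Mul1 // r0:Add1,r1:4,r2:4,r3:3,r4:Mul1,r5:9
cycle 3: issue SUB r4<-Add2 // r0:Add1,r1:4,r2:4,r3:3,r4:Add2,r5:9
cycle 4: CDB Add1=2; issue MUL r5<-Mul2 // r0:2,r1:4,r2:4,r3:3,r4:Add2,r5:Mul2
cycle 5: issue SUB r5<-Add1 // r0:2,r1:4,r2:4,r3:3,r4:Add2,r5:Add1
cycle 6: stall // r0:2,r1:4,r2:4,r3:3,r4:Add2,r5:Add1
cycle 7: stall // r0:2,r1:4,r2:4,r3:3,r4:Add2,r5:Add1
cycle 8: CDB Mul1=8; stall // r0:2,r1:4,r2:4,r3:3,r4:Add2,r5:Add1
cycle 9: stall // r0:2,r1:4,r2:4,r3:3,r4:Add2,r5:Add1
cycle 10: stall // r0:2,r1:4,r2:4,r3:3,r4:Add2,r5:Add1
cycle 11: CDB Add2=5; issue ADD r3<-Add2 // r0:2,r1:4,r2:4,r3:Add2,r4:5,r5:Add1
cycle 12: stall // r0:2,r1:4,r2:4,r3:Add2,r4:5,r5:Add1
cycle 13: stall // r0:2,r1:4,r2:4,r3:Add2,r4:5,r5:Add1
cycle 14: CDB Add2=7; issue SUB r0<-Add2 // r0:Add2,r1:4,r2:4,r3:7,r4:5,r5:Add1
cycle 15: CDB Mul2=25; stall // r0:Add2,r1:4,r2:4,r3:7,r4:5,r5:Add1
cycle 16: stall // r0:Add2,r1:4,r2:4,r3:7,r4:5,r5:Add1
cycle 17: CDB Add2=-1; issue ADD r4<-Add2 // r0:-1,r1:4,r2:4,r3:7,r4:Add2,r5:Add1
cycle 18: CDB Add1=23; issue SUB r3<-Add1 // r0:-1,r1:4,r2:4,r3:Add1,r4:Add2,r5:23
cycle 19: - // r0:-1,r1:4,r2:4,r3:Add1,r4:Add2,r5:23
cycle 20: - // r0:-1,r1:4,r2:4,r3:Add1,r4:Add2,r5:23
cycle 21: CDB Add1=5 // r0:-1,r1:4,r2:4,r3:5,r4:Add2,r5:23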